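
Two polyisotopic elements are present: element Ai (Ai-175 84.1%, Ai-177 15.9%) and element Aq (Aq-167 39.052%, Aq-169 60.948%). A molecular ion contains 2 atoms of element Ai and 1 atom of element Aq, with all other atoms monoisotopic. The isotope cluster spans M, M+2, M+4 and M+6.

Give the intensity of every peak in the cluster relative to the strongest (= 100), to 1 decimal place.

51.6 : 100.0 : 32.3 : 2.9

Element Ai pattern (n=2): 0.707281 : 0.267438 : 0.025281
Element Aq pattern (n=1): 0.39052 : 0.60948
Convolve the two distributions (both contribute in 2-u steps):
  M: 0.707281×0.39052 = 0.276207
  M+2: 0.707281×0.60948 + 0.267438×0.39052 = 0.535514
  M+4: 0.267438×0.60948 + 0.025281×0.39052 = 0.172871
  M+6: 0.025281×0.60948 = 0.015408
Scale to base peak (0.535514) = 100: 51.6 : 100.0 : 32.3 : 2.9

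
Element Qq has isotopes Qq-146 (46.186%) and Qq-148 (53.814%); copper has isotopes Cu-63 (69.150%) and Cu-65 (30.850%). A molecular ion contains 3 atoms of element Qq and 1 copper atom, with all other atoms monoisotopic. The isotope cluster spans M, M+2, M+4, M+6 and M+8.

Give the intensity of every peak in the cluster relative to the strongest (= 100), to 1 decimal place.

Element Qq pattern (n=3): 0.09852151 : 0.34437945 : 0.40125657 : 0.15584247
Copper pattern (n=1): 0.6915 : 0.3085
Convolve the two distributions (both contribute in 2-u steps):
  M: 0.09852151×0.6915 = 0.068128
  M+2: 0.09852151×0.3085 + 0.34437945×0.6915 = 0.268532
  M+4: 0.34437945×0.3085 + 0.40125657×0.6915 = 0.383710
  M+6: 0.40125657×0.3085 + 0.15584247×0.6915 = 0.231553
  M+8: 0.15584247×0.3085 = 0.048077
Scale to base peak (0.383710) = 100: 17.8 : 70.0 : 100.0 : 60.3 : 12.5

17.8 : 70.0 : 100.0 : 60.3 : 12.5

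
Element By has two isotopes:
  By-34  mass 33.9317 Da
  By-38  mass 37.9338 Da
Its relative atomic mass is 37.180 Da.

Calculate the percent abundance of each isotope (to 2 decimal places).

Writing the weighted mean with unknown fraction x of By-34:
33.9317·x + 37.9338·(1 − x) = 37.180
(33.9317 − 37.9338)·x = 37.180 − 37.9338
x = -0.7538 / -4.0021 = 0.18835 → 18.84% By-34, 81.16% By-38.

By-34: 18.84%, By-38: 81.16%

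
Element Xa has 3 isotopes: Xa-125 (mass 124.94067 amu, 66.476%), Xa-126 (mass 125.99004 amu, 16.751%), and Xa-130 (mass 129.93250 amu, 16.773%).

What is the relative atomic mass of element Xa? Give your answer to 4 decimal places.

Weight each isotope mass by its fractional abundance: 0.66476 × 124.94067 + 0.16751 × 125.99004 + 0.16773 × 129.93250
= 83.055560 + 21.104592 + 21.793578 = 125.953730 amu

125.9537 amu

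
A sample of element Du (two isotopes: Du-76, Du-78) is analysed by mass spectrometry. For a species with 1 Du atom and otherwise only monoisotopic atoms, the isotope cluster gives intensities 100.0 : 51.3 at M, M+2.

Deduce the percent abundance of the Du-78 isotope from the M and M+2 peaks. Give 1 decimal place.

Write p for the Du-76 fraction. I(M+2)/I(M) = [C(1,1)·p^0·(1−p)] / p^1 = 1·(1−p)/p = 51.3/100.0 = 0.5130
(1−p)/p = 0.5130/1 = 0.5130  ⇒  p = 1/(1 + 0.5130) = 0.6609
Du-76: 66.1%, Du-78: 33.9%.

33.9%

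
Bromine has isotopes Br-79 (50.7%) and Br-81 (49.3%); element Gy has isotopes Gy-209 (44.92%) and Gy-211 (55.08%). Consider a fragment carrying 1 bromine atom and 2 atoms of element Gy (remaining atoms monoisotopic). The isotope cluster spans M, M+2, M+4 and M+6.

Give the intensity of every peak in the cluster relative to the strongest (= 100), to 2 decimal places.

Bromine pattern (n=1): 0.5070 : 0.4930
Element Gy pattern (n=2): 0.20178064 : 0.49483872 : 0.30338064
Convolve the two distributions (both contribute in 2-u steps):
  M: 0.5070×0.20178064 = 0.102303
  M+2: 0.5070×0.49483872 + 0.4930×0.20178064 = 0.350361
  M+4: 0.5070×0.30338064 + 0.4930×0.49483872 = 0.397769
  M+6: 0.4930×0.30338064 = 0.149567
Scale to base peak (0.397769) = 100: 25.72 : 88.08 : 100.00 : 37.60

25.72 : 88.08 : 100.00 : 37.60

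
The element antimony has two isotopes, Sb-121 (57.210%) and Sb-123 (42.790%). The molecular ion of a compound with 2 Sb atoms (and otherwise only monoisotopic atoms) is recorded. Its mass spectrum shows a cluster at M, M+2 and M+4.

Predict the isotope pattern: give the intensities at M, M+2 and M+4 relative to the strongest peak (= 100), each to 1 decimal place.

Each Sb atom is independently Sb-121 (p = 0.57210) or Sb-123 (q = 0.42790); the cluster is the binomial expansion (p + q)^2.
P(M) = 0.57210^2 = 0.327298
P(M+2) = 2 × 0.57210^1 × 0.42790^1 = 0.489603
P(M+4) = 0.42790^2 = 0.183098
The M+2 peak is largest (0.489603); scaling to 100 gives 66.8 : 100.0 : 37.4.

66.8 : 100.0 : 37.4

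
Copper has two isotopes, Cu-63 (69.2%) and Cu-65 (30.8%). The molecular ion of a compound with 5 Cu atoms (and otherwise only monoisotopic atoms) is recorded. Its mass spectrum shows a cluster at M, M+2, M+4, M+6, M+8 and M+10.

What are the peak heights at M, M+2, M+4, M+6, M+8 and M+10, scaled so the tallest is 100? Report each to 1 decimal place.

Each Cu atom is independently Cu-63 (p = 0.692) or Cu-65 (q = 0.308); the cluster is the binomial expansion (p + q)^5.
P(M) = 0.692^5 = 0.158683
P(M+2) = 5 × 0.692^4 × 0.308^1 = 0.353139
P(M+4) = 10 × 0.692^3 × 0.308^2 = 0.314355
P(M+6) = 10 × 0.692^2 × 0.308^3 = 0.139915
P(M+8) = 5 × 0.692^1 × 0.308^4 = 0.031137
P(M+10) = 0.308^5 = 0.002772
The M+2 peak is largest (0.353139); scaling to 100 gives 44.9 : 100.0 : 89.0 : 39.6 : 8.8 : 0.8.

44.9 : 100.0 : 89.0 : 39.6 : 8.8 : 0.8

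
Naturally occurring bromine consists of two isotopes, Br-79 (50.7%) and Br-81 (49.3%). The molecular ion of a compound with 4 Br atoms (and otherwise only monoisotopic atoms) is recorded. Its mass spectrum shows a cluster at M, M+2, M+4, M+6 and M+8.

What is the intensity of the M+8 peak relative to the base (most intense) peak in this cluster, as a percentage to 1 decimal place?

15.8%

(0.507 + 0.493)^4 gives M 0.0661, M+2 0.2570, M+4 0.3749, M+6 0.2430, M+8 0.0591; the largest is M+4.
P(M+4) = C(4,2) × 0.507^2 × 0.493^2 = 6 × 0.257049 × 0.243049 = 0.374853 (base)
P(M+8) = C(4,4) × 0.507^0 × 0.493^4 = 1 × 1.0000 × 0.05907282 = 0.059073
Relative intensity = 0.059073 / 0.374853 × 100 = 15.8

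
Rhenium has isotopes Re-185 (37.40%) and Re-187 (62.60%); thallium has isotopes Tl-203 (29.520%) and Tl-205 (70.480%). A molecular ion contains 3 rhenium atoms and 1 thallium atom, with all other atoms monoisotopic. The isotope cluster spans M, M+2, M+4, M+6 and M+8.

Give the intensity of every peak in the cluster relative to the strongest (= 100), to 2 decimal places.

Rhenium pattern (n=3): 0.05231362 : 0.26268713 : 0.43968487 : 0.24531438
Thallium pattern (n=1): 0.2952 : 0.7048
Convolve the two distributions (both contribute in 2-u steps):
  M: 0.05231362×0.2952 = 0.015443
  M+2: 0.05231362×0.7048 + 0.26268713×0.2952 = 0.114416
  M+4: 0.26268713×0.7048 + 0.43968487×0.2952 = 0.314937
  M+6: 0.43968487×0.7048 + 0.24531438×0.2952 = 0.382307
  M+8: 0.24531438×0.7048 = 0.172898
Scale to base peak (0.382307) = 100: 4.04 : 29.93 : 82.38 : 100.00 : 45.22

4.04 : 29.93 : 82.38 : 100.00 : 45.22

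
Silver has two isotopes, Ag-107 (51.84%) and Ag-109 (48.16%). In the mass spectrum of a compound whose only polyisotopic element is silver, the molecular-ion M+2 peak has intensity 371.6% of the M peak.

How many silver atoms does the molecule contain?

For n independent Ag atoms, I(M+2)/I(M) = n · (abundance Ag-109) / (abundance Ag-107) = n · 0.4816/0.5184.
n = 3.716 × 0.5184/0.4816 = 4.00 ≈ 4

4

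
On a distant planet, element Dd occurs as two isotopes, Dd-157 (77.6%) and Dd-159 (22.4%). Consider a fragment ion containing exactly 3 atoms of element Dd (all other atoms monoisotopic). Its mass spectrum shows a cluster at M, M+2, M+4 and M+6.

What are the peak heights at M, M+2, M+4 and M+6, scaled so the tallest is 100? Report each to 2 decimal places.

100.00 : 86.60 : 25.00 : 2.41

Expanding (0.776 + 0.224)^3:
P(M) = 0.776^3 = 0.467289
P(M+2) = 3 × 0.776^2 × 0.224^1 = 0.404662
P(M+4) = 3 × 0.776^1 × 0.224^2 = 0.116810
P(M+6) = 0.224^3 = 0.011239
The M peak is largest (0.467289); scaling to 100 gives 100.00 : 86.60 : 25.00 : 2.41.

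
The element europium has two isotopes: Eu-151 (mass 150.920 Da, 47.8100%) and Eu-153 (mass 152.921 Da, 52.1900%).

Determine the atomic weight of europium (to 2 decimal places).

151.96 Da

Ar = Σ fᵢ·mᵢ = 0.478100 × 150.920 + 0.521900 × 152.921
= 72.1549 + 79.8095 = 151.9644 Da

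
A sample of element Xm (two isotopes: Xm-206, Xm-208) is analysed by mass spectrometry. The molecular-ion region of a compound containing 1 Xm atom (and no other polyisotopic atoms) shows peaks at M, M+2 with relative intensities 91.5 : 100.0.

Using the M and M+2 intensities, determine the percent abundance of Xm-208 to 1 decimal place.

52.2%

If p is the fraction of Xm that is Xm-206, then I(M+2)/I(M) = [C(1,1)·p^0·(1−p)] / p^1 = 1·(1−p)/p = 100.0/91.5 = 1.0929
(1−p)/p = 1.0929/1 = 1.0929  ⇒  p = 1/(1 + 1.0929) = 0.4778
Xm-206: 47.8%, Xm-208: 52.2%.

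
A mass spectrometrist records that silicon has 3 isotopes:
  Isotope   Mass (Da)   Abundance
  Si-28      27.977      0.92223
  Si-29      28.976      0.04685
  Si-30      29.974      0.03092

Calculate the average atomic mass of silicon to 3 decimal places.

28.086 Da

Average mass = Σ (abundance × isotope mass) = 0.92223 × 27.977 + 0.04685 × 28.976 + 0.03092 × 29.974
= 25.8012 + 1.3575 + 0.9268 = 28.0855 Da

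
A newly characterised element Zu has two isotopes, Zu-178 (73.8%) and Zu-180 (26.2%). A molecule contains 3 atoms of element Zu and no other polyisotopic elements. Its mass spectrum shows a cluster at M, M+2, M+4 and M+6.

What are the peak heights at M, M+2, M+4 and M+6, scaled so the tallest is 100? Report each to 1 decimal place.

93.9 : 100.0 : 35.5 : 4.2

Each Zu atom is independently Zu-178 (p = 0.738) or Zu-180 (q = 0.262); the cluster is the binomial expansion (p + q)^3.
P(M) = 0.738^3 = 0.401947
P(M+2) = 3 × 0.738^2 × 0.262^1 = 0.428090
P(M+4) = 3 × 0.738^1 × 0.262^2 = 0.151978
P(M+6) = 0.262^3 = 0.017985
The M+2 peak is largest (0.428090); scaling to 100 gives 93.9 : 100.0 : 35.5 : 4.2.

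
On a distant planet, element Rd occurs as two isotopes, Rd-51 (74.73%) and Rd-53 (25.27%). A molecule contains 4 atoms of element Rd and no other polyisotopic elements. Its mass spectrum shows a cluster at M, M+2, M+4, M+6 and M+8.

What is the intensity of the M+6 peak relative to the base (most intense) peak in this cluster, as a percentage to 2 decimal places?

Binomial terms of (0.7473 + 0.2527)^4: M 0.3119, M+2 0.4218, M+4 0.2140, M+6 0.0482, M+8 0.0041 → M+2 is the base peak.
P(M+2) = C(4,1) × 0.7473^3 × 0.2527^1 = 4 × 0.41733513 × 0.2527 = 0.421842 (base)
P(M+6) = C(4,3) × 0.7473^1 × 0.2527^3 = 4 × 0.7473 × 0.01613674 = 0.048236
Relative intensity = 0.048236 / 0.421842 × 100 = 11.43

11.43%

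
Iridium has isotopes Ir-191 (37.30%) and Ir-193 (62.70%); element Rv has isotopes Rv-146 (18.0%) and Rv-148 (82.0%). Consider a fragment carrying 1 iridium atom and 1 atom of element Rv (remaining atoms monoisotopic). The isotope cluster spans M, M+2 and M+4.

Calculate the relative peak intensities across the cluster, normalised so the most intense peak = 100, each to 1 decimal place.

13.1 : 81.4 : 100.0

Iridium pattern (n=1): 0.3730 : 0.6270
Element Rv pattern (n=1): 0.1800 : 0.8200
Convolve the two distributions (both contribute in 2-u steps):
  M: 0.3730×0.1800 = 0.067140
  M+2: 0.3730×0.8200 + 0.6270×0.1800 = 0.418720
  M+4: 0.6270×0.8200 = 0.514140
Scale to base peak (0.514140) = 100: 13.1 : 81.4 : 100.0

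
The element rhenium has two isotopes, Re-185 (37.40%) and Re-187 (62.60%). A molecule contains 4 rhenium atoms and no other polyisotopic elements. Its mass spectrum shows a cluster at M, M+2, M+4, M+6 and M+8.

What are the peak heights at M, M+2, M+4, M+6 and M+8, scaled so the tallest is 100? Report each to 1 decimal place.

5.3 : 35.7 : 89.6 : 100.0 : 41.8

Expanding (0.3740 + 0.6260)^4:
P(M) = 0.3740^4 = 0.019565
P(M+2) = 4 × 0.3740^3 × 0.6260^1 = 0.130993
P(M+4) = 6 × 0.3740^2 × 0.6260^2 = 0.328884
P(M+6) = 4 × 0.3740^1 × 0.6260^3 = 0.366990
P(M+8) = 0.6260^4 = 0.153567
The M+6 peak is largest (0.366990); scaling to 100 gives 5.3 : 35.7 : 89.6 : 100.0 : 41.8.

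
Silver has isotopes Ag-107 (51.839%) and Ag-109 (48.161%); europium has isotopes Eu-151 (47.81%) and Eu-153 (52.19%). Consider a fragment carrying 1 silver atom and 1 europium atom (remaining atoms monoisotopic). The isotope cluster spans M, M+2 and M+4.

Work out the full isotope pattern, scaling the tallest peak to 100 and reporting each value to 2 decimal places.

Silver pattern (n=1): 0.51839 : 0.48161
Europium pattern (n=1): 0.4781 : 0.5219
Convolve the two distributions (both contribute in 2-u steps):
  M: 0.51839×0.4781 = 0.247842
  M+2: 0.51839×0.5219 + 0.48161×0.4781 = 0.500805
  M+4: 0.48161×0.5219 = 0.251352
Scale to base peak (0.500805) = 100: 49.49 : 100.00 : 50.19

49.49 : 100.00 : 50.19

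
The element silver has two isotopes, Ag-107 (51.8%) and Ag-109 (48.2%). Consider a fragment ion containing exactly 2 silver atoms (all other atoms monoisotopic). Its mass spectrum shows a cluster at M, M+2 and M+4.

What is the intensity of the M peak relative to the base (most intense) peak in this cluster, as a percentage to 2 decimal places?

(0.518 + 0.482)^2 gives M 0.2683, M+2 0.4994, M+4 0.2323; the largest is M+2.
P(M+2) = C(2,1) × 0.518^1 × 0.482^1 = 2 × 0.5180 × 0.4820 = 0.499352 (base)
P(M) = C(2,0) × 0.518^2 × 0.482^0 = 1 × 0.268324 × 1.0000 = 0.268324
Relative intensity = 0.268324 / 0.499352 × 100 = 53.73

53.73%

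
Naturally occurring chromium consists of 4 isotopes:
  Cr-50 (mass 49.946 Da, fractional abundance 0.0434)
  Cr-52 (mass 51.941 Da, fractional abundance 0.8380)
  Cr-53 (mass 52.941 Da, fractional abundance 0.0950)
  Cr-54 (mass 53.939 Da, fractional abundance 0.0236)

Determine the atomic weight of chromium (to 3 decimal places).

The abundance-weighted mean is 0.0434 × 49.946 + 0.8380 × 51.941 + 0.0950 × 52.941 + 0.0236 × 53.939
= 2.1677 + 43.5266 + 5.0294 + 1.2730 = 51.9967 Da

51.997 Da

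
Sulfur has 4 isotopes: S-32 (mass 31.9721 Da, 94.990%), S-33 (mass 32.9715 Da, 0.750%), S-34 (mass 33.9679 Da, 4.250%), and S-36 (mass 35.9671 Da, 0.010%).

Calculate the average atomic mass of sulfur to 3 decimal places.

32.065 Da

Weight each isotope mass by its fractional abundance: 0.94990 × 31.9721 + 0.00750 × 32.9715 + 0.04250 × 33.9679 + 0.00010 × 35.9671
= 30.37030 + 0.24729 + 1.44364 + 0.00360 = 32.06483 Da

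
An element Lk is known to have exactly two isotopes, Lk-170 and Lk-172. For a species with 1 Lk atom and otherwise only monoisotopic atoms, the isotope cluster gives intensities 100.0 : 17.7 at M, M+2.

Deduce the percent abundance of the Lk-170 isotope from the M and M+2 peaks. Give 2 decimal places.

84.96%

Let p = fractional abundance of Lk-170. I(M+2)/I(M) = [C(1,1)·p^0·(1−p)] / p^1 = 1·(1−p)/p = 17.7/100.0 = 0.1770
(1−p)/p = 0.1770/1 = 0.1770  ⇒  p = 1/(1 + 0.1770) = 0.8496
Lk-170: 84.96%, Lk-172: 15.04%.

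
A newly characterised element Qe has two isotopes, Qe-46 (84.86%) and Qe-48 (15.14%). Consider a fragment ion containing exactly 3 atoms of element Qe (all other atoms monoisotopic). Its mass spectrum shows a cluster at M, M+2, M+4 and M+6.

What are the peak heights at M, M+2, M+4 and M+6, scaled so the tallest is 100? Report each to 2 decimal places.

100.00 : 53.52 : 9.55 : 0.57

Expanding (0.8486 + 0.1514)^3:
P(M) = 0.8486^3 = 0.611095
P(M+2) = 3 × 0.8486^2 × 0.1514^1 = 0.327079
P(M+4) = 3 × 0.8486^1 × 0.1514^2 = 0.058355
P(M+6) = 0.1514^3 = 0.003470
The M peak is largest (0.611095); scaling to 100 gives 100.00 : 53.52 : 9.55 : 0.57.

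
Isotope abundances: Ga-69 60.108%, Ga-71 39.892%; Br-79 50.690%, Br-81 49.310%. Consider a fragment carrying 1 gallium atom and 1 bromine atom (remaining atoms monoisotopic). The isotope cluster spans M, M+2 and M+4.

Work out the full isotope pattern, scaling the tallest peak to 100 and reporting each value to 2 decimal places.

61.11 : 100.00 : 39.45

Gallium pattern (n=1): 0.60108 : 0.39892
Bromine pattern (n=1): 0.5069 : 0.4931
Convolve the two distributions (both contribute in 2-u steps):
  M: 0.60108×0.5069 = 0.304687
  M+2: 0.60108×0.4931 + 0.39892×0.5069 = 0.498605
  M+4: 0.39892×0.4931 = 0.196707
Scale to base peak (0.498605) = 100: 61.11 : 100.00 : 39.45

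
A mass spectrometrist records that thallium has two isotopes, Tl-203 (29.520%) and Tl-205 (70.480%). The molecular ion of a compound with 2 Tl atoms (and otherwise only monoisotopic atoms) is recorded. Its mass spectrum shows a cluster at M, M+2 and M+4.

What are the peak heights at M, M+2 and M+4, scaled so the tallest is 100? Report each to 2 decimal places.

17.54 : 83.77 : 100.00

Expanding (0.29520 + 0.70480)^2:
P(M) = 0.29520^2 = 0.087143
P(M+2) = 2 × 0.29520^1 × 0.70480^1 = 0.416114
P(M+4) = 0.70480^2 = 0.496743
The M+4 peak is largest (0.496743); scaling to 100 gives 17.54 : 83.77 : 100.00.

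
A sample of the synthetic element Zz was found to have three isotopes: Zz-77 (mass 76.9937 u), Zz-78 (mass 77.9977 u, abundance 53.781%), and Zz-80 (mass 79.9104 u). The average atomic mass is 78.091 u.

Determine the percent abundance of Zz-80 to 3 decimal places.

Let x and y be the fractions of Zz-77 and Zz-80. Then x + y = 1 − 0.53781 = 0.46219 and 76.9937x + 79.9104y = 78.091 − 0.53781×77.9977 = 36.143056963.
Substituting: 76.9937x + 79.9104(0.46219 − x) = 36.143056963
(76.9937 − 79.9104)x = -0.790730813  ⇒  x = 0.27110, y = 0.19109
Zz-77: 27.110%, Zz-80: 19.109%.

19.109%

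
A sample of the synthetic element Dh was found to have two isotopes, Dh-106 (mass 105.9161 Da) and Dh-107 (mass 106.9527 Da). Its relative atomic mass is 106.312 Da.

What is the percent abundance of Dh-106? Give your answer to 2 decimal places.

61.81%

With x = fraction of Dh-106 (so Dh-107 is 1 − x):
105.9161·x + 106.9527·(1 − x) = 106.312
(105.9161 − 106.9527)·x = 106.312 − 106.9527
x = -0.6407 / -1.0366 = 0.61808 → 61.81% Dh-106, 38.19% Dh-107.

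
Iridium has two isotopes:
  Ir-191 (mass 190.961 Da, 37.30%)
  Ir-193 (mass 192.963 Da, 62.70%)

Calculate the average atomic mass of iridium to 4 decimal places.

192.2163 Da

Ar = Σ fᵢ·mᵢ = 0.3730 × 190.961 + 0.6270 × 192.963
= 71.22845 + 120.98780 = 192.21625 Da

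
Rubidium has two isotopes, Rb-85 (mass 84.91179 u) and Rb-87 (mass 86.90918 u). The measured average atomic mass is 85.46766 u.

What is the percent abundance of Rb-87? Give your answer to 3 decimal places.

27.830%

Let x be the fractional abundance of Rb-85; then Rb-87 has abundance 1 − x.
84.91179·x + 86.90918·(1 − x) = 85.46766
(84.91179 − 86.90918)·x = 85.46766 − 86.90918
x = -1.44152 / -1.99739 = 0.72170 → 72.170% Rb-85, 27.830% Rb-87.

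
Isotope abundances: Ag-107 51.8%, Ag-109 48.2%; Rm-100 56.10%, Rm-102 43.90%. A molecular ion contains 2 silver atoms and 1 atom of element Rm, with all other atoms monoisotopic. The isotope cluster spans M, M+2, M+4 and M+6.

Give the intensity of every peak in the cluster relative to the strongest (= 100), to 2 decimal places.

37.83 : 100.00 : 87.84 : 25.63

Silver pattern (n=2): 0.268324 : 0.499352 : 0.232324
Element Rm pattern (n=1): 0.5610 : 0.4390
Convolve the two distributions (both contribute in 2-u steps):
  M: 0.268324×0.5610 = 0.150530
  M+2: 0.268324×0.4390 + 0.499352×0.5610 = 0.397931
  M+4: 0.499352×0.4390 + 0.232324×0.5610 = 0.349549
  M+6: 0.232324×0.4390 = 0.101990
Scale to base peak (0.397931) = 100: 37.83 : 100.00 : 87.84 : 25.63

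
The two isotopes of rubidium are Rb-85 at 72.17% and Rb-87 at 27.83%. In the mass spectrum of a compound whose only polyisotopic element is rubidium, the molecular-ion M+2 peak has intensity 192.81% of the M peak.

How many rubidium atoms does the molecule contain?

5

For n independent Rb atoms, I(M+2)/I(M) = n · (abundance Rb-87) / (abundance Rb-85) = n · 0.2783/0.7217.
n = 1.9281 × 0.7217/0.2783 = 5.00 ≈ 5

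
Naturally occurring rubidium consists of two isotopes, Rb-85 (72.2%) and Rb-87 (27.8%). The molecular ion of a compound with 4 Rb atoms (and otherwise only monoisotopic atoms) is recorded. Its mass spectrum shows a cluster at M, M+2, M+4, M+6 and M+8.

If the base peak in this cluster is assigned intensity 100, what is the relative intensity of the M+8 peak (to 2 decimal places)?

Term probabilities: M 0.2717, M+2 0.4185, M+4 0.2417, M+6 0.0620, M+8 0.0060. Base peak = M+2.
P(M+2) = C(4,1) × 0.722^3 × 0.278^1 = 4 × 0.37636705 × 0.2780 = 0.418520 (base)
P(M+8) = C(4,4) × 0.722^0 × 0.278^4 = 1 × 1.0000 × 0.00597282 = 0.005973
Relative intensity = 0.005973 / 0.418520 × 100 = 1.43

1.43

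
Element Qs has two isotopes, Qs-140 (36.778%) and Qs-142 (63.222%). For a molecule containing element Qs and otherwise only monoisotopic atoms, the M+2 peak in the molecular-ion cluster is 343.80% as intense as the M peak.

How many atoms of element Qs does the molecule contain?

2

With n Qs atoms, P(M+2)/P(M) = C(n,1)·p^(n−1)q / p^n = n·q/p = n · 0.63222/0.36778.
n = 3.4380 × 0.36778/0.63222 = 2.00 ≈ 2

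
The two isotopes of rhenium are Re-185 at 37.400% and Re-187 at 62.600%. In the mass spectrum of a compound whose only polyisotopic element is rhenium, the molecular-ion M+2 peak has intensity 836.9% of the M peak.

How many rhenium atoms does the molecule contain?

5

For n independent Re atoms, I(M+2)/I(M) = n · (abundance Re-187) / (abundance Re-185) = n · 0.62600/0.37400.
n = 8.369 × 0.37400/0.62600 = 5.00 ≈ 5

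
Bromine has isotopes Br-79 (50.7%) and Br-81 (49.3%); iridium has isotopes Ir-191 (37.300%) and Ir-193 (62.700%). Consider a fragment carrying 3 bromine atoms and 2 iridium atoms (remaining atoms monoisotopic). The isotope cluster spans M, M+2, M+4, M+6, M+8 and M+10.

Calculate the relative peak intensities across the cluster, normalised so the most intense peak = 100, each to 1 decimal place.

Bromine pattern (n=3): 0.13032384 : 0.38017547 : 0.36967753 : 0.11982316
Iridium pattern (n=2): 0.139129 : 0.467742 : 0.393129
Convolve the two distributions (both contribute in 2-u steps):
  M: 0.13032384×0.139129 = 0.018132
  M+2: 0.13032384×0.467742 + 0.38017547×0.139129 = 0.113851
  M+4: 0.13032384×0.393129 + 0.38017547×0.467742 + 0.36967753×0.139129 = 0.280491
  M+6: 0.38017547×0.393129 + 0.36967753×0.467742 + 0.11982316×0.139129 = 0.339043
  M+8: 0.36967753×0.393129 + 0.11982316×0.467742 = 0.201377
  M+10: 0.11982316×0.393129 = 0.047106
Scale to base peak (0.339043) = 100: 5.3 : 33.6 : 82.7 : 100.0 : 59.4 : 13.9

5.3 : 33.6 : 82.7 : 100.0 : 59.4 : 13.9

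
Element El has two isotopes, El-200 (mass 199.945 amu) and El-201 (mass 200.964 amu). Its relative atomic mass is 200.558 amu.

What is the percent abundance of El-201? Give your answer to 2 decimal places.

60.16%

Writing the weighted mean with unknown fraction x of El-200:
199.945·x + 200.964·(1 − x) = 200.558
(199.945 − 200.964)·x = 200.558 − 200.964
x = -0.406 / -1.019 = 0.39843 → 39.84% El-200, 60.16% El-201.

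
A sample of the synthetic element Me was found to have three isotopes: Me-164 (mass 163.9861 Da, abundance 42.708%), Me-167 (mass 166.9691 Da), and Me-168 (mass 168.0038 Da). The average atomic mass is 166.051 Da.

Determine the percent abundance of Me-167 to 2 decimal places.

The remaining 57.292% is split between Me-167 (fraction x) and Me-168 (fraction 0.57292 − x).
Substituting: 166.9691x + 168.0038(0.57292 − x) = 96.015816412
(166.9691 − 168.0038)x = -0.236920684  ⇒  x = 0.22898, y = 0.34394
Me-167: 22.90%, Me-168: 34.39%.

22.90%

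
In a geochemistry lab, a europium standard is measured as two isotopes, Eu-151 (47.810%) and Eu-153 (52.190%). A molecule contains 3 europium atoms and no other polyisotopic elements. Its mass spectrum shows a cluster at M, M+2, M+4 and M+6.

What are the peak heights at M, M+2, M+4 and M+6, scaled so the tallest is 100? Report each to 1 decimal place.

28.0 : 91.6 : 100.0 : 36.4

Each Eu atom is independently Eu-151 (p = 0.47810) or Eu-153 (q = 0.52190); the cluster is the binomial expansion (p + q)^3.
P(M) = 0.47810^3 = 0.109284
P(M+2) = 3 × 0.47810^2 × 0.52190^1 = 0.357887
P(M+4) = 3 × 0.47810^1 × 0.52190^2 = 0.390674
P(M+6) = 0.52190^3 = 0.142155
The M+4 peak is largest (0.390674); scaling to 100 gives 28.0 : 91.6 : 100.0 : 36.4.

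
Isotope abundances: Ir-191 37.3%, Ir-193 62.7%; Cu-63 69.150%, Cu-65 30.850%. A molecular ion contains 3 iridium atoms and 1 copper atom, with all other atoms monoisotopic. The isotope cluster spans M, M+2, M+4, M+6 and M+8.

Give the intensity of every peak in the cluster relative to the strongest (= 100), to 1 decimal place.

9.3 : 51.2 : 100.0 : 79.5 : 19.8

Iridium pattern (n=3): 0.05189512 : 0.26170165 : 0.43991135 : 0.24649188
Copper pattern (n=1): 0.6915 : 0.3085
Convolve the two distributions (both contribute in 2-u steps):
  M: 0.05189512×0.6915 = 0.035885
  M+2: 0.05189512×0.3085 + 0.26170165×0.6915 = 0.196976
  M+4: 0.26170165×0.3085 + 0.43991135×0.6915 = 0.384934
  M+6: 0.43991135×0.3085 + 0.24649188×0.6915 = 0.306162
  M+8: 0.24649188×0.3085 = 0.076043
Scale to base peak (0.384934) = 100: 9.3 : 51.2 : 100.0 : 79.5 : 19.8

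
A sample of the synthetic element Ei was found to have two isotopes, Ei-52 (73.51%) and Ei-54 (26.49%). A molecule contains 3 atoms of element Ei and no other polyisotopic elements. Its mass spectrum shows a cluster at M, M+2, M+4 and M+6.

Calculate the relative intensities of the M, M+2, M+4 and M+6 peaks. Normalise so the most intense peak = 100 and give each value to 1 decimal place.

Expanding (0.7351 + 0.2649)^3:
P(M) = 0.7351^3 = 0.397227
P(M+2) = 3 × 0.7351^2 × 0.2649^1 = 0.429434
P(M+4) = 3 × 0.7351^1 × 0.2649^2 = 0.154750
P(M+6) = 0.2649^3 = 0.018589
The M+2 peak is largest (0.429434); scaling to 100 gives 92.5 : 100.0 : 36.0 : 4.3.

92.5 : 100.0 : 36.0 : 4.3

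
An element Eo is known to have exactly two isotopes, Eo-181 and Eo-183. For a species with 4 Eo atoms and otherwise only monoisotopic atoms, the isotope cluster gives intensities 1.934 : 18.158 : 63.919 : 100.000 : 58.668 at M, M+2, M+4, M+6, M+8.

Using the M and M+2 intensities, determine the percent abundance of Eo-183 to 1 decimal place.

70.1%

If p is the fraction of Eo that is Eo-181, then I(M+2)/I(M) = [C(4,1)·p^3·(1−p)] / p^4 = 4·(1−p)/p = 18.158/1.934 = 9.3888
(1−p)/p = 9.3888/4 = 2.3472  ⇒  p = 1/(1 + 2.3472) = 0.2988
Eo-181: 29.9%, Eo-183: 70.1%.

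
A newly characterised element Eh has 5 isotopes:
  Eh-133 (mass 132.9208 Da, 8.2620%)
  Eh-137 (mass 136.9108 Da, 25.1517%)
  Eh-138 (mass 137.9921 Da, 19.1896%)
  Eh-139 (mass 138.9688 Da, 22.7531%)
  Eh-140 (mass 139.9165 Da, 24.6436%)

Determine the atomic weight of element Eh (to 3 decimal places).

The abundance-weighted mean is 0.082620 × 132.9208 + 0.251517 × 136.9108 + 0.191896 × 137.9921 + 0.227531 × 138.9688 + 0.246436 × 139.9165
= 10.98192 + 34.43539 + 26.48013 + 31.61971 + 34.48046 = 137.99761 Da

137.998 Da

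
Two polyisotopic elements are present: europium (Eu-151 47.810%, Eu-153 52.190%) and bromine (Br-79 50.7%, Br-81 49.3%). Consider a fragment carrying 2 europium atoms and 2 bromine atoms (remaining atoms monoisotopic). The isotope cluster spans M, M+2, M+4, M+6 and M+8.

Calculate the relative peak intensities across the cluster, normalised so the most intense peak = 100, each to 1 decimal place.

Europium pattern (n=2): 0.22857961 : 0.49904078 : 0.27237961
Bromine pattern (n=2): 0.257049 : 0.499902 : 0.243049
Convolve the two distributions (both contribute in 2-u steps):
  M: 0.22857961×0.257049 = 0.058756
  M+2: 0.22857961×0.499902 + 0.49904078×0.257049 = 0.242545
  M+4: 0.22857961×0.243049 + 0.49904078×0.499902 + 0.27237961×0.257049 = 0.375042
  M+6: 0.49904078×0.243049 + 0.27237961×0.499902 = 0.257454
  M+8: 0.27237961×0.243049 = 0.066202
Scale to base peak (0.375042) = 100: 15.7 : 64.7 : 100.0 : 68.6 : 17.7

15.7 : 64.7 : 100.0 : 68.6 : 17.7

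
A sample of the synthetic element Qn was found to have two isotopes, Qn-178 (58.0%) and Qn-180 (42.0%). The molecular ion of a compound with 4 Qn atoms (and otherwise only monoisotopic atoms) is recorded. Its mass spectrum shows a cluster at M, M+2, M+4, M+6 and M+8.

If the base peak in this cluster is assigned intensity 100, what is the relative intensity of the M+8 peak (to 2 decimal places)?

(0.580 + 0.420)^4 gives M 0.1132, M+2 0.3278, M+4 0.3560, M+6 0.1719, M+8 0.0311; the largest is M+4.
P(M+4) = C(4,2) × 0.580^2 × 0.420^2 = 6 × 0.3364 × 0.1764 = 0.356046 (base)
P(M+8) = C(4,4) × 0.580^0 × 0.420^4 = 1 × 1.0000 × 0.03111696 = 0.031117
Relative intensity = 0.031117 / 0.356046 × 100 = 8.74

8.74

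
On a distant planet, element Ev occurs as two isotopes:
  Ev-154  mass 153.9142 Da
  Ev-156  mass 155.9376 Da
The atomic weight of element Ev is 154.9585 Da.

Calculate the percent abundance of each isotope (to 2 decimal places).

Ev-154: 48.39%, Ev-156: 51.61%

Writing the weighted mean with unknown fraction x of Ev-154:
153.9142·x + 155.9376·(1 − x) = 154.9585
(153.9142 − 155.9376)·x = 154.9585 − 155.9376
x = -0.9791 / -2.0234 = 0.48389 → 48.39% Ev-154, 51.61% Ev-156.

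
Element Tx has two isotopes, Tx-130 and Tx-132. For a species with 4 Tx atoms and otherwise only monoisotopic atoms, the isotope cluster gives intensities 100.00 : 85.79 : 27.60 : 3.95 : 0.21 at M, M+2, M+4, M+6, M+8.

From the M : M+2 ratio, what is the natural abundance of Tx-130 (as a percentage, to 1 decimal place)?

82.3%

If p is the fraction of Tx that is Tx-130, then I(M+2)/I(M) = [C(4,1)·p^3·(1−p)] / p^4 = 4·(1−p)/p = 85.79/100.00 = 0.8579
(1−p)/p = 0.8579/4 = 0.2145  ⇒  p = 1/(1 + 0.2145) = 0.8234
Tx-130: 82.3%, Tx-132: 17.7%.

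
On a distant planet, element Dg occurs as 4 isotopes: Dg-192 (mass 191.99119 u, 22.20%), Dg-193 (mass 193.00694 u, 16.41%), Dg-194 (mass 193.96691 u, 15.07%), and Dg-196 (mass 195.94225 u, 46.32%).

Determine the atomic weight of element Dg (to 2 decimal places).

Ar = Σ fᵢ·mᵢ = 0.2220 × 191.99119 + 0.1641 × 193.00694 + 0.1507 × 193.96691 + 0.4632 × 195.94225
= 42.622044 + 31.672439 + 29.230813 + 90.760450 = 194.285746 u

194.29 u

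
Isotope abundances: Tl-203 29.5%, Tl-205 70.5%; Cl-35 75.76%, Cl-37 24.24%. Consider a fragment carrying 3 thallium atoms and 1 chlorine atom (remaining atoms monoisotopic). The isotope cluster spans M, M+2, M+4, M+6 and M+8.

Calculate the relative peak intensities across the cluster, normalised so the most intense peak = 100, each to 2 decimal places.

Thallium pattern (n=3): 0.02567237 : 0.18405787 : 0.43986713 : 0.35040263
Chlorine pattern (n=1): 0.7576 : 0.2424
Convolve the two distributions (both contribute in 2-u steps):
  M: 0.02567237×0.7576 = 0.019449
  M+2: 0.02567237×0.2424 + 0.18405787×0.7576 = 0.145665
  M+4: 0.18405787×0.2424 + 0.43986713×0.7576 = 0.377859
  M+6: 0.43986713×0.2424 + 0.35040263×0.7576 = 0.372089
  M+8: 0.35040263×0.2424 = 0.084938
Scale to base peak (0.377859) = 100: 5.15 : 38.55 : 100.00 : 98.47 : 22.48

5.15 : 38.55 : 100.00 : 98.47 : 22.48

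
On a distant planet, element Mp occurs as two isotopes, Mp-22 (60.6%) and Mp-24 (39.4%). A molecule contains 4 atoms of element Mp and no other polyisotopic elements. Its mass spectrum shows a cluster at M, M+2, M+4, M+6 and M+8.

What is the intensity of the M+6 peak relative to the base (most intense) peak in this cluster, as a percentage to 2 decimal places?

42.27%

Binomial terms of (0.606 + 0.394)^4: M 0.1349, M+2 0.3507, M+4 0.3420, M+6 0.1483, M+8 0.0241 → M+2 is the base peak.
P(M+2) = C(4,1) × 0.606^3 × 0.394^1 = 4 × 0.22254502 × 0.3940 = 0.350731 (base)
P(M+6) = C(4,3) × 0.606^1 × 0.394^3 = 4 × 0.6060 × 0.06116298 = 0.148259
Relative intensity = 0.148259 / 0.350731 × 100 = 42.27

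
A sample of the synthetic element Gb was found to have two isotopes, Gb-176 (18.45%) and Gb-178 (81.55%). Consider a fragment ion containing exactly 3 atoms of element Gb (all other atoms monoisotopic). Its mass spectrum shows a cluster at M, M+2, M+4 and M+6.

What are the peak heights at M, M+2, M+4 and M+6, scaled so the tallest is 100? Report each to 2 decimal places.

1.16 : 15.36 : 67.87 : 100.00

The 3 Gb atoms are independent, so intensities follow the terms of (0.1845 + 0.8155)^3.
P(M) = 0.1845^3 = 0.006280
P(M+2) = 3 × 0.1845^2 × 0.8155^1 = 0.083279
P(M+4) = 3 × 0.1845^1 × 0.8155^2 = 0.368100
P(M+6) = 0.8155^3 = 0.542340
The M+6 peak is largest (0.542340); scaling to 100 gives 1.16 : 15.36 : 67.87 : 100.00.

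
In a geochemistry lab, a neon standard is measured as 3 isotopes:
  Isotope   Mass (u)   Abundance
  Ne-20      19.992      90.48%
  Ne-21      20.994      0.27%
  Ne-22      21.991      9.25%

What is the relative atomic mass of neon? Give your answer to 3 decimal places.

20.180 u

Average mass = Σ (abundance × isotope mass) = 0.9048 × 19.992 + 0.0027 × 20.994 + 0.0925 × 21.991
= 18.0888 + 0.0567 + 2.0342 = 20.1797 u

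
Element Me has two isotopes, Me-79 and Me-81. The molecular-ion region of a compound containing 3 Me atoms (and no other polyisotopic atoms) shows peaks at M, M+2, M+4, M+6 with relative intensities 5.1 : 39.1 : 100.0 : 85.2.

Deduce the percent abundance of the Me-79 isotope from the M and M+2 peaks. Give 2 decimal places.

28.12%

Write p for the Me-79 fraction. I(M+2)/I(M) = [C(3,1)·p^2·(1−p)] / p^3 = 3·(1−p)/p = 39.1/5.1 = 7.6667
(1−p)/p = 7.6667/3 = 2.5556  ⇒  p = 1/(1 + 2.5556) = 0.2812
Me-79: 28.12%, Me-81: 71.88%.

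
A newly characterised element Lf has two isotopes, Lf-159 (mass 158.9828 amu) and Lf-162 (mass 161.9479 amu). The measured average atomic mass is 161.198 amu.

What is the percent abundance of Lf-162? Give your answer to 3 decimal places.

74.709%

With x = fraction of Lf-159 (so Lf-162 is 1 − x):
158.9828·x + 161.9479·(1 − x) = 161.198
(158.9828 − 161.9479)·x = 161.198 − 161.9479
x = -0.7499 / -2.9651 = 0.25291 → 25.291% Lf-159, 74.709% Lf-162.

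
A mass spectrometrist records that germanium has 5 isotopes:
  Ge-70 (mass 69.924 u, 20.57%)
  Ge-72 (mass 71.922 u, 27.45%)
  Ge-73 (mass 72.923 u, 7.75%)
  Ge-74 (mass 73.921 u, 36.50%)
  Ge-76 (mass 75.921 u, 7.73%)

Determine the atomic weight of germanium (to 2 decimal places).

Average mass = Σ (abundance × isotope mass) = 0.2057 × 69.924 + 0.2745 × 71.922 + 0.0775 × 72.923 + 0.3650 × 73.921 + 0.0773 × 75.921
= 14.3834 + 19.7426 + 5.6515 + 26.9812 + 5.8687 = 72.6274 u

72.63 u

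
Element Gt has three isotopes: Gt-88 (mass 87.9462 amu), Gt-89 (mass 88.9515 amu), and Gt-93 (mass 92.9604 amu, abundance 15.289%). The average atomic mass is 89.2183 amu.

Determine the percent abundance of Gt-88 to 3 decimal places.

Let x and y be the fractions of Gt-88 and Gt-89. Then x + y = 1 − 0.15289 = 0.84711 and 87.9462x + 88.9515y = 89.2183 − 0.15289×92.9604 = 75.005584444.
Substituting: 87.9462x + 88.9515(0.84711 − x) = 75.005584444
(87.9462 − 88.9515)x = -0.346120721  ⇒  x = 0.34430, y = 0.50281
Gt-88: 34.430%, Gt-89: 50.281%.

34.430%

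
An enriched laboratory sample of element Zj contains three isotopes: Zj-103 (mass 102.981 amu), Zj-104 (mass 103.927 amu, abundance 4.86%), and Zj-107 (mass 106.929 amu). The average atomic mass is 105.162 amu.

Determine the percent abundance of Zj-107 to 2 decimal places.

54.08%

The remaining 95.14% is split between Zj-103 (fraction x) and Zj-107 (fraction 0.9514 − x).
Substituting: 102.981x + 106.929(0.9514 − x) = 100.1111478
(102.981 − 106.929)x = -1.6211028  ⇒  x = 0.41061, y = 0.54079
Zj-103: 41.06%, Zj-107: 54.08%.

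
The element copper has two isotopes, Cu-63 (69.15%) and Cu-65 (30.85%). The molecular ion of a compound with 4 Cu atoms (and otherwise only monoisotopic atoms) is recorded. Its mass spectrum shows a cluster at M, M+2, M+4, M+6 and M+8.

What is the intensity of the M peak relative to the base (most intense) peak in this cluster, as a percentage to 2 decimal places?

56.04%

Binomial terms of (0.6915 + 0.3085)^4: M 0.2286, M+2 0.4080, M+4 0.2731, M+6 0.0812, M+8 0.0091 → M+2 is the base peak.
P(M+2) = C(4,1) × 0.6915^3 × 0.3085^1 = 4 × 0.33065611 × 0.3085 = 0.408030 (base)
P(M) = C(4,0) × 0.6915^4 × 0.3085^0 = 1 × 0.2286487 × 1.0000 = 0.228649
Relative intensity = 0.228649 / 0.408030 × 100 = 56.04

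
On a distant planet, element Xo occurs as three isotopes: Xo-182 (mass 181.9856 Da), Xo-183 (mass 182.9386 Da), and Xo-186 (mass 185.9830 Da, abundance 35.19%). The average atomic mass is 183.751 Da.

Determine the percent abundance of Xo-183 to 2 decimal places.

37.64%

Let x and y be the fractions of Xo-182 and Xo-183. Then x + y = 1 − 0.3519 = 0.6481 and 181.9856x + 182.9386y = 183.751 − 0.3519×185.9830 = 118.3035823.
Substituting: 181.9856x + 182.9386(0.6481 − x) = 118.3035823
(181.9856 − 182.9386)x = -0.25892436  ⇒  x = 0.27169, y = 0.37641
Xo-182: 27.17%, Xo-183: 37.64%.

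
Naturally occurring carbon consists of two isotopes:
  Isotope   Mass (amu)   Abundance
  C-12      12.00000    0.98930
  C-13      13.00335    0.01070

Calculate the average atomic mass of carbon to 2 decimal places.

Average mass = Σ (abundance × isotope mass) = 0.98930 × 12.00000 + 0.01070 × 13.00335
= 11.871600 + 0.139136 = 12.010736 amu

12.01 amu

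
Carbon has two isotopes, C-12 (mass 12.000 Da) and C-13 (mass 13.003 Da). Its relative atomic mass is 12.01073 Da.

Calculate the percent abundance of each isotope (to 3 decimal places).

C-12: 98.930%, C-13: 1.070%

Let x be the fractional abundance of C-12; then C-13 has abundance 1 − x.
12.000·x + 13.003·(1 − x) = 12.01073
(12.000 − 13.003)·x = 12.01073 − 13.003
x = -0.99227 / -1.003 = 0.98930 → 98.930% C-12, 1.070% C-13.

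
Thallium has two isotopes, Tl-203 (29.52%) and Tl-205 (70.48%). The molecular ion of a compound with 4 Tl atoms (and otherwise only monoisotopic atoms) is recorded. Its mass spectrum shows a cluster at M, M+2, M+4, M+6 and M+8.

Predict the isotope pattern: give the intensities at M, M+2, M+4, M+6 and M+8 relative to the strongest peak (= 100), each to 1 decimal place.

The 4 Tl atoms are independent, so intensities follow the terms of (0.2952 + 0.7048)^4.
P(M) = 0.2952^4 = 0.007594
P(M+2) = 4 × 0.2952^3 × 0.7048^1 = 0.072523
P(M+4) = 6 × 0.2952^2 × 0.7048^2 = 0.259726
P(M+6) = 4 × 0.2952^1 × 0.7048^3 = 0.413403
P(M+8) = 0.7048^4 = 0.246754
The M+6 peak is largest (0.413403); scaling to 100 gives 1.8 : 17.5 : 62.8 : 100.0 : 59.7.

1.8 : 17.5 : 62.8 : 100.0 : 59.7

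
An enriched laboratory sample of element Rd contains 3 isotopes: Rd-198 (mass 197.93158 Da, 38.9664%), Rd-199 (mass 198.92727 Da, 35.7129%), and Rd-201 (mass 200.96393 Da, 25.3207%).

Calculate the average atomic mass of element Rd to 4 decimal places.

199.0550 Da

Average mass = Σ (abundance × isotope mass) = 0.389664 × 197.93158 + 0.357129 × 198.92727 + 0.253207 × 200.96393
= 77.126811 + 71.042697 + 50.885474 = 199.054982 Da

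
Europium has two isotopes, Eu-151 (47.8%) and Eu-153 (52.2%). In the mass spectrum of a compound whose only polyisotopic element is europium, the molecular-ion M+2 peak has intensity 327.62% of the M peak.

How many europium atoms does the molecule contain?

The M+2/M ratio from n Eu atoms is n · q/p = n · 0.522/0.478.
n = 3.2762 × 0.478/0.522 = 3.00 ≈ 3

3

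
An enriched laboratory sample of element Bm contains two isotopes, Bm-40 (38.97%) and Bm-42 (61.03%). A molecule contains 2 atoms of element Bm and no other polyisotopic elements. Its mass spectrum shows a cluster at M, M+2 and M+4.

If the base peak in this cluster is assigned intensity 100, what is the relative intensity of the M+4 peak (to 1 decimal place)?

78.3

Binomial terms of (0.3897 + 0.6103)^2: M 0.1519, M+2 0.4757, M+4 0.3725 → M+2 is the base peak.
P(M+2) = C(2,1) × 0.3897^1 × 0.6103^1 = 2 × 0.3897 × 0.6103 = 0.475668 (base)
P(M+4) = C(2,2) × 0.3897^0 × 0.6103^2 = 1 × 1.0000 × 0.37246609 = 0.372466
Relative intensity = 0.372466 / 0.475668 × 100 = 78.3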